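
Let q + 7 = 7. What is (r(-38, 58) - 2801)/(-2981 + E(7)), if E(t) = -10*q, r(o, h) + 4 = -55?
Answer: 260/271 ≈ 0.95941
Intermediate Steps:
q = 0 (q = -7 + 7 = 0)
r(o, h) = -59 (r(o, h) = -4 - 55 = -59)
E(t) = 0 (E(t) = -10*0 = 0)
(r(-38, 58) - 2801)/(-2981 + E(7)) = (-59 - 2801)/(-2981 + 0) = -2860/(-2981) = -2860*(-1/2981) = 260/271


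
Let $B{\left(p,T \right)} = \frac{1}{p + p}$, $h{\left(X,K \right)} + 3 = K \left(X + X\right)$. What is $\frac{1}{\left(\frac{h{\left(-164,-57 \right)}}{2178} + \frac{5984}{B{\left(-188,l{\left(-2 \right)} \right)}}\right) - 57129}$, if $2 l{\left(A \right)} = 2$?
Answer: $- \frac{242}{558319269} \approx -4.3344 \cdot 10^{-7}$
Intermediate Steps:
$l{\left(A \right)} = 1$ ($l{\left(A \right)} = \frac{1}{2} \cdot 2 = 1$)
$h{\left(X,K \right)} = -3 + 2 K X$ ($h{\left(X,K \right)} = -3 + K \left(X + X\right) = -3 + K 2 X = -3 + 2 K X$)
$B{\left(p,T \right)} = \frac{1}{2 p}$
$\frac{1}{\left(\frac{h{\left(-164,-57 \right)}}{2178} + \frac{5984}{B{\left(-188,l{\left(-2 \right)} \right)}}\right) - 57129} = \frac{1}{\left(\frac{-3 + 2 \left(-57\right) \left(-164\right)}{2178} + \frac{5984}{\frac{1}{2} \frac{1}{-188}}\right) - 57129} = \frac{1}{\left(\left(-3 + 18696\right) \frac{1}{2178} + \frac{5984}{\frac{1}{2} \left(- \frac{1}{188}\right)}\right) - 57129} = \frac{1}{\left(18693 \cdot \frac{1}{2178} + \frac{5984}{- \frac{1}{376}}\right) - 57129} = \frac{1}{\left(\frac{2077}{242} + 5984 \left(-376\right)\right) - 57129} = \frac{1}{\left(\frac{2077}{242} - 2249984\right) - 57129} = \frac{1}{- \frac{544494051}{242} - 57129} = \frac{1}{- \frac{558319269}{242}} = - \frac{242}{558319269}$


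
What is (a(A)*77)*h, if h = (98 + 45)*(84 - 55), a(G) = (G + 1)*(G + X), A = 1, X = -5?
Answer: -2554552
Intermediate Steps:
a(G) = (1 + G)*(-5 + G) (a(G) = (G + 1)*(G - 5) = (1 + G)*(-5 + G))
h = 4147 (h = 143*29 = 4147)
(a(A)*77)*h = ((-5 + 1² - 4*1)*77)*4147 = ((-5 + 1 - 4)*77)*4147 = -8*77*4147 = -616*4147 = -2554552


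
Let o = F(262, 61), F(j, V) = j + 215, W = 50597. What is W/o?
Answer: 50597/477 ≈ 106.07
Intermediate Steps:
F(j, V) = 215 + j
o = 477 (o = 215 + 262 = 477)
W/o = 50597/477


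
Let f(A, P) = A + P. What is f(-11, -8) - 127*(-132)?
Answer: 16745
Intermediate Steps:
f(-11, -8) - 127*(-132) = (-11 - 8) - 127*(-132) = -19 + 16764 = 16745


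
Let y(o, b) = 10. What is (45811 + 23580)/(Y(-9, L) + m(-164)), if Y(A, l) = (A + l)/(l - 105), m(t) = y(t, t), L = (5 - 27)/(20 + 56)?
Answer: 277633391/40363 ≈ 6878.4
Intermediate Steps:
L = -11/38 (L = -22/76 = -22*1/76 = -11/38 ≈ -0.28947)
m(t) = 10
Y(A, l) = (A + l)/(-105 + l)
(45811 + 23580)/(Y(-9, L) + m(-164)) = (45811 + 23580)/((-9 - 11/38)/(-105 - 11/38) + 10) = 69391/(-353/38/(-4001/38) + 10) = 69391/(-38/4001*(-353/38) + 10) = 69391/(353/4001 + 10) = 69391/(40363/4001) = 69391*(4001/40363) = 277633391/40363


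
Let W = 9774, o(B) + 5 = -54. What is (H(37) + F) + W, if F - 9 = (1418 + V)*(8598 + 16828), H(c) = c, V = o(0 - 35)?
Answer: 34563754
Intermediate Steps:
o(B) = -59 (o(B) = -5 - 54 = -59)
V = -59
F = 34553943 (F = 9 + (1418 - 59)*(8598 + 16828) = 9 + 1359*25426 = 9 + 34553934 = 34553943)
(H(37) + F) + W = (37 + 34553943) + 9774 = 34553980 + 9774 = 34563754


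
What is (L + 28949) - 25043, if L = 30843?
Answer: 34749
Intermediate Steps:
(L + 28949) - 25043 = (30843 + 28949) - 25043 = 59792 - 25043 = 34749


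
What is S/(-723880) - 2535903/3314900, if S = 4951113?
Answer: -912406697367/119979490600 ≈ -7.6047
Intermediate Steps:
S/(-723880) - 2535903/3314900 = 4951113/(-723880) - 2535903/3314900 = 4951113*(-1/723880) - 2535903*1/3314900 = -4951113/723880 - 2535903/3314900 = -912406697367/119979490600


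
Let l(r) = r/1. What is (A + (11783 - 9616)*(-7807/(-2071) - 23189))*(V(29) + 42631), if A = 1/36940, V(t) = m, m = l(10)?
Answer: -163898393575006952649/76502740 ≈ -2.1424e+12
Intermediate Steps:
l(r) = r (l(r) = r*1 = r)
m = 10
V(t) = 10
A = 1/36940 ≈ 2.7071e-5
(A + (11783 - 9616)*(-7807/(-2071) - 23189))*(V(29) + 42631) = (1/36940 + (11783 - 9616)*(-7807/(-2071) - 23189))*(10 + 42631) = (1/36940 + 2167*(-7807*(-1/2071) - 23189))*42641 = (1/36940 + 2167*(7807/2071 - 23189))*42641 = (1/36940 + 2167*(-48016612/2071))*42641 = (1/36940 - 104051998204/2071)*42641 = -3843680813653689/76502740*42641 = -163898393575006952649/76502740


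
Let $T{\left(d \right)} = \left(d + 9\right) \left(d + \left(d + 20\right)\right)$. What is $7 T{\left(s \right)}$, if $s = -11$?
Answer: $28$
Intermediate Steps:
$T{\left(d \right)} = \left(9 + d\right) \left(20 + 2 d\right)$ ($T{\left(d \right)} = \left(9 + d\right) \left(d + \left(20 + d\right)\right) = \left(9 + d\right) \left(20 + 2 d\right)$)
$7 T{\left(s \right)} = 7 \left(180 + 2 \left(-11\right)^{2} + 38 \left(-11\right)\right) = 7 \left(180 + 2 \cdot 121 - 418\right) = 7 \left(180 + 242 - 418\right) = 7 \cdot 4 = 28$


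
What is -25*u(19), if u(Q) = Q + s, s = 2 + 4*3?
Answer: -825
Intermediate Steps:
s = 14 (s = 2 + 12 = 14)
u(Q) = 14 + Q (u(Q) = Q + 14 = 14 + Q)
-25*u(19) = -25*(14 + 19) = -25*33 = -825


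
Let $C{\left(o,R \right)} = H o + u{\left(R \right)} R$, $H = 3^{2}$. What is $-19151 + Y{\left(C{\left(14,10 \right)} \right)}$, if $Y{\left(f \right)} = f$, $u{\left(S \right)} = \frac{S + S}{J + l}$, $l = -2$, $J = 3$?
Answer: $-18825$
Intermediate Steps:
$u{\left(S \right)} = 2 S$ ($u{\left(S \right)} = \frac{S + S}{3 - 2} = \frac{2 S}{1} = 2 S 1 = 2 S$)
$H = 9$
$C{\left(o,R \right)} = 2 R^{2} + 9 o$ ($C{\left(o,R \right)} = 9 o + 2 R R = 9 o + 2 R^{2} = 2 R^{2} + 9 o$)
$-19151 + Y{\left(C{\left(14,10 \right)} \right)} = -19151 + \left(2 \cdot 10^{2} + 9 \cdot 14\right) = -19151 + \left(2 \cdot 100 + 126\right) = -19151 + \left(200 + 126\right) = -19151 + 326 = -18825$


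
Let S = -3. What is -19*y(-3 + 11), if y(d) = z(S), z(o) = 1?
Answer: -19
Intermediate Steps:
y(d) = 1
-19*y(-3 + 11) = -19*1 = -19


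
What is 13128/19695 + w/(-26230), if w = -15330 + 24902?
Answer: 1038846/3443999 ≈ 0.30164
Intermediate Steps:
w = 9572
13128/19695 + w/(-26230) = 13128/19695 + 9572/(-26230) = 13128*(1/19695) + 9572*(-1/26230) = 4376/6565 - 4786/13115 = 1038846/3443999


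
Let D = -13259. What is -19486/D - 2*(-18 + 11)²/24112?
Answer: 234273525/159850504 ≈ 1.4656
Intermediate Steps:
-19486/D - 2*(-18 + 11)²/24112 = -19486/(-13259) - 2*(-18 + 11)²/24112 = -19486*(-1/13259) - 2*(-7)²*(1/24112) = 19486/13259 - 2*49*(1/24112) = 19486/13259 - 98*1/24112 = 19486/13259 - 49/12056 = 234273525/159850504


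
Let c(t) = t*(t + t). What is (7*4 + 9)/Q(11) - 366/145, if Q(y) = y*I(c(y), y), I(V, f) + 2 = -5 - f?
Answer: -77833/28710 ≈ -2.7110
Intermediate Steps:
c(t) = 2*t² (c(t) = t*(2*t) = 2*t²)
I(V, f) = -7 - f (I(V, f) = -2 + (-5 - f) = -7 - f)
Q(y) = y*(-7 - y)
(7*4 + 9)/Q(11) - 366/145 = (7*4 + 9)/((-1*11*(7 + 11))) - 366/145 = (28 + 9)/((-1*11*18)) - 366*1/145 = 37/(-198) - 366/145 = 37*(-1/198) - 366/145 = -37/198 - 366/145 = -77833/28710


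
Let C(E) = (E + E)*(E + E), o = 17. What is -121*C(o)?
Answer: -139876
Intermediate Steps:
C(E) = 4*E² (C(E) = (2*E)*(2*E) = 4*E²)
-121*C(o) = -484*17² = -484*289 = -121*1156 = -139876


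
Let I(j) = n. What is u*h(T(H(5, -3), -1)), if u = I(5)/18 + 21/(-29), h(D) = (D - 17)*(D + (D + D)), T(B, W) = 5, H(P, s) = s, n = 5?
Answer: 2330/29 ≈ 80.345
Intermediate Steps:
I(j) = 5
h(D) = 3*D*(-17 + D) (h(D) = (-17 + D)*(D + 2*D) = (-17 + D)*(3*D) = 3*D*(-17 + D))
u = -233/522 (u = 5/18 + 21/(-29) = 5*(1/18) + 21*(-1/29) = 5/18 - 21/29 = -233/522 ≈ -0.44636)
u*h(T(H(5, -3), -1)) = -233*5*(-17 + 5)/174 = -233*5*(-12)/174 = -233/522*(-180) = 2330/29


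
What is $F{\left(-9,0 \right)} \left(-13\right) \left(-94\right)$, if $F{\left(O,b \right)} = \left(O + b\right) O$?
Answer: $98982$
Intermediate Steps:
$F{\left(O,b \right)} = O \left(O + b\right)$
$F{\left(-9,0 \right)} \left(-13\right) \left(-94\right) = - 9 \left(-9 + 0\right) \left(-13\right) \left(-94\right) = \left(-9\right) \left(-9\right) \left(-13\right) \left(-94\right) = 81 \left(-13\right) \left(-94\right) = \left(-1053\right) \left(-94\right) = 98982$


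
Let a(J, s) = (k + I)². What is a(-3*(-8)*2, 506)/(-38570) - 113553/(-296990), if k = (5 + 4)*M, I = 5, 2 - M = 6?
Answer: 204716591/572745215 ≈ 0.35743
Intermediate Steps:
M = -4 (M = 2 - 1*6 = 2 - 6 = -4)
k = -36 (k = (5 + 4)*(-4) = 9*(-4) = -36)
a(J, s) = 961 (a(J, s) = (-36 + 5)² = (-31)² = 961)
a(-3*(-8)*2, 506)/(-38570) - 113553/(-296990) = 961/(-38570) - 113553/(-296990) = 961*(-1/38570) - 113553*(-1/296990) = -961/38570 + 113553/296990 = 204716591/572745215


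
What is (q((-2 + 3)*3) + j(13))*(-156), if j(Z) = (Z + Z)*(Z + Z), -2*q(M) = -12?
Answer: -106392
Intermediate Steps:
q(M) = 6 (q(M) = -½*(-12) = 6)
j(Z) = 4*Z² (j(Z) = (2*Z)*(2*Z) = 4*Z²)
(q((-2 + 3)*3) + j(13))*(-156) = (6 + 4*13²)*(-156) = (6 + 4*169)*(-156) = (6 + 676)*(-156) = 682*(-156) = -106392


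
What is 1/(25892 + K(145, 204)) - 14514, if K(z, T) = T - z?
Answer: -376652813/25951 ≈ -14514.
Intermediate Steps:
1/(25892 + K(145, 204)) - 14514 = 1/(25892 + (204 - 1*145)) - 14514 = 1/(25892 + (204 - 145)) - 14514 = 1/(25892 + 59) - 14514 = 1/25951 - 14514 = -376652813/25951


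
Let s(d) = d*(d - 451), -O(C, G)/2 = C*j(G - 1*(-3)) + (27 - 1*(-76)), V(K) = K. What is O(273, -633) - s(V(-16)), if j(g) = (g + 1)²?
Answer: -216027664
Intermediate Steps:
j(g) = (1 + g)²
O(C, G) = -206 - 2*C*(4 + G)² (O(C, G) = -2*(C*(1 + (G - 1*(-3)))² + (27 - 1*(-76))) = -2*(C*(1 + (G + 3))² + (27 + 76)) = -2*(C*(1 + (3 + G))² + 103) = -2*(C*(4 + G)² + 103) = -2*(103 + C*(4 + G)²) = -206 - 2*C*(4 + G)²)
s(d) = d*(-451 + d)
O(273, -633) - s(V(-16)) = (-206 - 2*273*(4 - 633)²) - (-16)*(-451 - 16) = (-206 - 2*273*(-629)²) - (-16)*(-467) = (-206 - 2*273*395641) - 1*7472 = (-206 - 216019986) - 7472 = -216020192 - 7472 = -216027664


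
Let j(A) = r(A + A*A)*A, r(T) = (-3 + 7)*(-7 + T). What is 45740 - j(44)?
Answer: -301508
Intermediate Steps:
r(T) = -28 + 4*T (r(T) = 4*(-7 + T) = -28 + 4*T)
j(A) = A*(-28 + 4*A + 4*A²) (j(A) = (-28 + 4*(A + A*A))*A = (-28 + 4*(A + A²))*A = (-28 + (4*A + 4*A²))*A = (-28 + 4*A + 4*A²)*A = A*(-28 + 4*A + 4*A²))
45740 - j(44) = 45740 - 4*44*(-7 + 44*(1 + 44)) = 45740 - 4*44*(-7 + 44*45) = 45740 - 4*44*(-7 + 1980) = 45740 - 4*44*1973 = 45740 - 1*347248 = 45740 - 347248 = -301508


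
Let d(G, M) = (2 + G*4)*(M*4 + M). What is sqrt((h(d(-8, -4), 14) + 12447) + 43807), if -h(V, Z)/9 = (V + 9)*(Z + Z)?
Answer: I*sqrt(97214) ≈ 311.79*I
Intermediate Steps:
d(G, M) = 5*M*(2 + 4*G) (d(G, M) = (2 + 4*G)*(4*M + M) = (2 + 4*G)*(5*M) = 5*M*(2 + 4*G))
h(V, Z) = -18*Z*(9 + V) (h(V, Z) = -9*(V + 9)*(Z + Z) = -9*(9 + V)*2*Z = -18*Z*(9 + V))
sqrt((h(d(-8, -4), 14) + 12447) + 43807) = sqrt((-18*14*(9 + 10*(-4)*(1 + 2*(-8))) + 12447) + 43807) = sqrt((-18*14*(9 + 10*(-4)*(1 - 16)) + 12447) + 43807) = sqrt((-18*14*(9 + 10*(-4)*(-15)) + 12447) + 43807) = sqrt((-18*14*(9 + 600) + 12447) + 43807) = sqrt((-18*14*609 + 12447) + 43807) = sqrt((-153468 + 12447) + 43807) = sqrt(-141021 + 43807) = sqrt(-97214) = I*sqrt(97214)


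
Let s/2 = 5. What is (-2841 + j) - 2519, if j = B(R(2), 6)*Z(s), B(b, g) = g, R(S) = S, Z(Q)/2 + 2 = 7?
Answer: -5300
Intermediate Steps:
s = 10 (s = 2*5 = 10)
Z(Q) = 10 (Z(Q) = -4 + 2*7 = -4 + 14 = 10)
j = 60 (j = 6*10 = 60)
(-2841 + j) - 2519 = (-2841 + 60) - 2519 = -2781 - 2519 = -5300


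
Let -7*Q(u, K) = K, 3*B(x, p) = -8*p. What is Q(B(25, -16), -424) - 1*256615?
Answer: -1795881/7 ≈ -2.5655e+5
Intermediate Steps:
B(x, p) = -8*p/3 (B(x, p) = (-8*p)/3 = -8*p/3)
Q(u, K) = -K/7
Q(B(25, -16), -424) - 1*256615 = -1/7*(-424) - 1*256615 = 424/7 - 256615 = -1795881/7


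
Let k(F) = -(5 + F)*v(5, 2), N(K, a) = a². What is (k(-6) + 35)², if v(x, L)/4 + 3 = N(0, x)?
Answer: 15129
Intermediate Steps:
v(x, L) = -12 + 4*x²
k(F) = -440 - 88*F (k(F) = -(5 + F)*(-12 + 4*5²) = -(5 + F)*(-12 + 4*25) = -(5 + F)*(-12 + 100) = -(5 + F)*88 = -(440 + 88*F) = -440 - 88*F)
(k(-6) + 35)² = ((-440 - 88*(-6)) + 35)² = ((-440 + 528) + 35)² = (88 + 35)² = 123² = 15129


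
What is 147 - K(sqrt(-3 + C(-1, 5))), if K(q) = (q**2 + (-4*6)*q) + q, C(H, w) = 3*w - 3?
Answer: 207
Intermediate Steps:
C(H, w) = -3 + 3*w
K(q) = q**2 - 23*q (K(q) = (q**2 - 24*q) + q = q**2 - 23*q)
147 - K(sqrt(-3 + C(-1, 5))) = 147 - sqrt(-3 + (-3 + 3*5))*(-23 + sqrt(-3 + (-3 + 3*5))) = 147 - sqrt(-3 + (-3 + 15))*(-23 + sqrt(-3 + (-3 + 15))) = 147 - sqrt(-3 + 12)*(-23 + sqrt(-3 + 12)) = 147 - sqrt(9)*(-23 + sqrt(9)) = 147 - 3*(-23 + 3) = 147 - 3*(-20) = 147 - 1*(-60) = 147 + 60 = 207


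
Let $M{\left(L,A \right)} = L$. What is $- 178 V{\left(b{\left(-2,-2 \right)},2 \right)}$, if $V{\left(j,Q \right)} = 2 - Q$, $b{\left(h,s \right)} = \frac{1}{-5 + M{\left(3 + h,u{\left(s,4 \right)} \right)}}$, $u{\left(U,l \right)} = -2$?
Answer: $0$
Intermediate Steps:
$b{\left(h,s \right)} = \frac{1}{-2 + h}$ ($b{\left(h,s \right)} = \frac{1}{-5 + \left(3 + h\right)} = \frac{1}{-2 + h}$)
$- 178 V{\left(b{\left(-2,-2 \right)},2 \right)} = - 178 \left(2 - 2\right) = \left(-178\right) 0 = 0$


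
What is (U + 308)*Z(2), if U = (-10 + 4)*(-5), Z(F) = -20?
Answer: -6760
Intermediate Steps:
U = 30 (U = -6*(-5) = 30)
(U + 308)*Z(2) = (30 + 308)*(-20) = 338*(-20) = -6760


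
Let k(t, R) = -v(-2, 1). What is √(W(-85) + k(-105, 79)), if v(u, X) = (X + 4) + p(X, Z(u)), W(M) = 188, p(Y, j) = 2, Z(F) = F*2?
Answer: √181 ≈ 13.454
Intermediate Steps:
Z(F) = 2*F
v(u, X) = 6 + X (v(u, X) = (X + 4) + 2 = (4 + X) + 2 = 6 + X)
k(t, R) = -7 (k(t, R) = -(6 + 1) = -1*7 = -7)
√(W(-85) + k(-105, 79)) = √(188 - 7) = √181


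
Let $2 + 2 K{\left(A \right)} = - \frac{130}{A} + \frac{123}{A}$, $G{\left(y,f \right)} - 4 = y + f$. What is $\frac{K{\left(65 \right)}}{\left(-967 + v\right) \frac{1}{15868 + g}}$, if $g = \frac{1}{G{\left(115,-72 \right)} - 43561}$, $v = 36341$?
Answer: $- \frac{94595780687}{200104350680} \approx -0.47273$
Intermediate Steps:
$G{\left(y,f \right)} = 4 + f + y$ ($G{\left(y,f \right)} = 4 + \left(y + f\right) = 4 + \left(f + y\right) = 4 + f + y$)
$g = - \frac{1}{43514}$ ($g = \frac{1}{\left(4 - 72 + 115\right) - 43561} = \frac{1}{47 - 43561} = \frac{1}{-43514} = - \frac{1}{43514} \approx -2.2981 \cdot 10^{-5}$)
$K{\left(A \right)} = -1 - \frac{7}{2 A}$ ($K{\left(A \right)} = -1 + \frac{- \frac{130}{A} + \frac{123}{A}}{2} = -1 + \frac{\left(-7\right) \frac{1}{A}}{2} = -1 - \frac{7}{2 A}$)
$\frac{K{\left(65 \right)}}{\left(-967 + v\right) \frac{1}{15868 + g}} = \frac{\frac{1}{65} \left(- \frac{7}{2} - 65\right)}{\left(-967 + 36341\right) \frac{1}{15868 - \frac{1}{43514}}} = \frac{\frac{1}{65} \left(- \frac{7}{2} - 65\right)}{35374 \frac{1}{\frac{690480151}{43514}}} = \frac{\frac{1}{65} \left(- \frac{137}{2}\right)}{35374 \cdot \frac{43514}{690480151}} = - \frac{137}{130 \cdot \frac{1539264236}{690480151}} = \left(- \frac{137}{130}\right) \frac{690480151}{1539264236} = - \frac{94595780687}{200104350680}$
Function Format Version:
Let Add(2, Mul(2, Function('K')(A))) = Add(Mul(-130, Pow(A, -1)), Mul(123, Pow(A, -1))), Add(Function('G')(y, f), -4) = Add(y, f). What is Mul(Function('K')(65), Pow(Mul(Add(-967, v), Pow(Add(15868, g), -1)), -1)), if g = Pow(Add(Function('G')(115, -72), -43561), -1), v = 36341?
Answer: Rational(-94595780687, 200104350680) ≈ -0.47273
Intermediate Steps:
Function('G')(y, f) = Add(4, f, y) (Function('G')(y, f) = Add(4, Add(y, f)) = Add(4, Add(f, y)) = Add(4, f, y))
g = Rational(-1, 43514) (g = Pow(Add(Add(4, -72, 115), -43561), -1) = Pow(Add(47, -43561), -1) = Pow(-43514, -1) = Rational(-1, 43514) ≈ -2.2981e-5)
Function('K')(A) = Add(-1, Mul(Rational(-7, 2), Pow(A, -1))) (Function('K')(A) = Add(-1, Mul(Rational(1, 2), Add(Mul(-130, Pow(A, -1)), Mul(123, Pow(A, -1))))) = Add(-1, Mul(Rational(1, 2), Mul(-7, Pow(A, -1)))) = Add(-1, Mul(Rational(-7, 2), Pow(A, -1))))
Mul(Function('K')(65), Pow(Mul(Add(-967, v), Pow(Add(15868, g), -1)), -1)) = Mul(Mul(Pow(65, -1), Add(Rational(-7, 2), Mul(-1, 65))), Pow(Mul(Add(-967, 36341), Pow(Add(15868, Rational(-1, 43514)), -1)), -1)) = Mul(Mul(Rational(1, 65), Add(Rational(-7, 2), -65)), Pow(Mul(35374, Pow(Rational(690480151, 43514), -1)), -1)) = Mul(Mul(Rational(1, 65), Rational(-137, 2)), Pow(Mul(35374, Rational(43514, 690480151)), -1)) = Mul(Rational(-137, 130), Pow(Rational(1539264236, 690480151), -1)) = Mul(Rational(-137, 130), Rational(690480151, 1539264236)) = Rational(-94595780687, 200104350680)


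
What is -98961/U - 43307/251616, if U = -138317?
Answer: 18910076657/34802770272 ≈ 0.54335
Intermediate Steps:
-98961/U - 43307/251616 = -98961/(-138317) - 43307/251616 = -98961*(-1/138317) - 43307*1/251616 = 98961/138317 - 43307/251616 = 18910076657/34802770272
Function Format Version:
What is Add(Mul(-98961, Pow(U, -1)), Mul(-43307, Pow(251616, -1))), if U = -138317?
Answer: Rational(18910076657, 34802770272) ≈ 0.54335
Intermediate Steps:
Add(Mul(-98961, Pow(U, -1)), Mul(-43307, Pow(251616, -1))) = Add(Mul(-98961, Pow(-138317, -1)), Mul(-43307, Pow(251616, -1))) = Add(Mul(-98961, Rational(-1, 138317)), Mul(-43307, Rational(1, 251616))) = Add(Rational(98961, 138317), Rational(-43307, 251616)) = Rational(18910076657, 34802770272)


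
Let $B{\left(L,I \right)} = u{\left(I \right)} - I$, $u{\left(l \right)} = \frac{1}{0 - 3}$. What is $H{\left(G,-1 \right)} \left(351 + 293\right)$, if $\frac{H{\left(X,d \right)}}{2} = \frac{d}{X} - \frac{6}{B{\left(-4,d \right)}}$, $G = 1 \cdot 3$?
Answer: $- \frac{36064}{3} \approx -12021.0$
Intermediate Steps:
$G = 3$
$u{\left(l \right)} = - \frac{1}{3}$ ($u{\left(l \right)} = \frac{1}{-3} = - \frac{1}{3}$)
$B{\left(L,I \right)} = - \frac{1}{3} - I$
$H{\left(X,d \right)} = - \frac{12}{- \frac{1}{3} - d} + \frac{2 d}{X}$ ($H{\left(X,d \right)} = 2 \left(\frac{d}{X} - \frac{6}{- \frac{1}{3} - d}\right) = 2 \left(- \frac{6}{- \frac{1}{3} - d} + \frac{d}{X}\right) = - \frac{12}{- \frac{1}{3} - d} + \frac{2 d}{X}$)
$H{\left(G,-1 \right)} \left(351 + 293\right) = \frac{2 \left(18 \cdot 3 - \left(1 + 3 \left(-1\right)\right)\right)}{3 \left(1 + 3 \left(-1\right)\right)} \left(351 + 293\right) = 2 \cdot \frac{1}{3} \frac{1}{1 - 3} \left(54 - \left(1 - 3\right)\right) 644 = 2 \cdot \frac{1}{3} \frac{1}{-2} \left(54 - -2\right) 644 = 2 \cdot \frac{1}{3} \left(- \frac{1}{2}\right) \left(54 + 2\right) 644 = 2 \cdot \frac{1}{3} \left(- \frac{1}{2}\right) 56 \cdot 644 = \left(- \frac{56}{3}\right) 644 = - \frac{36064}{3}$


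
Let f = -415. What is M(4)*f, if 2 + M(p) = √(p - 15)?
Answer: 830 - 415*I*√11 ≈ 830.0 - 1376.4*I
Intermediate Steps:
M(p) = -2 + √(-15 + p) (M(p) = -2 + √(p - 15) = -2 + √(-15 + p))
M(4)*f = (-2 + √(-15 + 4))*(-415) = (-2 + √(-11))*(-415) = (-2 + I*√11)*(-415) = 830 - 415*I*√11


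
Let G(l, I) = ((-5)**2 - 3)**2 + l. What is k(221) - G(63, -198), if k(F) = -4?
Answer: -551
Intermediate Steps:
G(l, I) = 484 + l (G(l, I) = (25 - 3)**2 + l = 22**2 + l = 484 + l)
k(221) - G(63, -198) = -4 - (484 + 63) = -4 - 1*547 = -4 - 547 = -551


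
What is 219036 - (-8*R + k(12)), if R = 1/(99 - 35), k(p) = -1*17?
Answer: 1752425/8 ≈ 2.1905e+5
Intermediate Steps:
k(p) = -17
R = 1/64 ≈ 0.015625
219036 - (-8*R + k(12)) = 219036 - (-8*1/64 - 17) = 219036 - (-⅛ - 17) = 219036 - 1*(-137/8) = 219036 + 137/8 = 1752425/8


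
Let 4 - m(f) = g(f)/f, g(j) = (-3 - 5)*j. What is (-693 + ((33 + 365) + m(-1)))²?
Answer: 80089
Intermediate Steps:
g(j) = -8*j
m(f) = 12 (m(f) = 4 - (-8*f)/f = 4 - 1*(-8) = 4 + 8 = 12)
(-693 + ((33 + 365) + m(-1)))² = (-693 + ((33 + 365) + 12))² = (-693 + (398 + 12))² = (-693 + 410)² = (-283)² = 80089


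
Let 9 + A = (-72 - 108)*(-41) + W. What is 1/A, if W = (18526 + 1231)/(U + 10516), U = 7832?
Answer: 18348/135262865 ≈ 0.00013565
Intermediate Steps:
W = 19757/18348 (W = (18526 + 1231)/(7832 + 10516) = 19757/18348 ≈ 1.0768)
A = 135262865/18348 (A = -9 + ((-72 - 108)*(-41) + 19757/18348) = -9 + (-180*(-41) + 19757/18348) = -9 + (7380 + 19757/18348) = -9 + 135427997/18348 = 135262865/18348 ≈ 7372.1)
1/A = 1/(135262865/18348) = 18348/135262865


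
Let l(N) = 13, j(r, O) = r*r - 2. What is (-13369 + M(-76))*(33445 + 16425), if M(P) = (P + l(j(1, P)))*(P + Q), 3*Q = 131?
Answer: -565126840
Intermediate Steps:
j(r, O) = -2 + r**2 (j(r, O) = r**2 - 2 = -2 + r**2)
Q = 131/3 (Q = (1/3)*131 = 131/3 ≈ 43.667)
M(P) = (13 + P)*(131/3 + P) (M(P) = (P + 13)*(P + 131/3) = (13 + P)*(131/3 + P))
(-13369 + M(-76))*(33445 + 16425) = (-13369 + (1703/3 + (-76)**2 + (170/3)*(-76)))*(33445 + 16425) = (-13369 + (1703/3 + 5776 - 12920/3))*49870 = (-13369 + 2037)*49870 = -11332*49870 = -565126840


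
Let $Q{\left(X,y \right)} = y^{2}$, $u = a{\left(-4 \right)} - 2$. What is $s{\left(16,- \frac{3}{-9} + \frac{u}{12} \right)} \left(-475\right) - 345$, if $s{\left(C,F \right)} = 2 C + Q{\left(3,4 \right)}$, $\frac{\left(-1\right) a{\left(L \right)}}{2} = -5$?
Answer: $-23145$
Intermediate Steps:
$a{\left(L \right)} = 10$ ($a{\left(L \right)} = \left(-2\right) \left(-5\right) = 10$)
$u = 8$ ($u = 10 - 2 = 8$)
$s{\left(C,F \right)} = 16 + 2 C$ ($s{\left(C,F \right)} = 2 C + 4^{2} = 2 C + 16 = 16 + 2 C$)
$s{\left(16,- \frac{3}{-9} + \frac{u}{12} \right)} \left(-475\right) - 345 = \left(16 + 2 \cdot 16\right) \left(-475\right) - 345 = \left(16 + 32\right) \left(-475\right) - 345 = 48 \left(-475\right) - 345 = -22800 - 345 = -23145$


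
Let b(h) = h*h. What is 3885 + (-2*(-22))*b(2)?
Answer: 4061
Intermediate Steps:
b(h) = h²
3885 + (-2*(-22))*b(2) = 3885 - 2*(-22)*2² = 3885 + 44*4 = 3885 + 176 = 4061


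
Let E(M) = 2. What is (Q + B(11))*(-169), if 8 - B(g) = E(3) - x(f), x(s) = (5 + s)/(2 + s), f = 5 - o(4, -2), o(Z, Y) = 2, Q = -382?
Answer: 316368/5 ≈ 63274.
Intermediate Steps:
f = 3 (f = 5 - 1*2 = 5 - 2 = 3)
x(s) = (5 + s)/(2 + s)
B(g) = 38/5 (B(g) = 8 - (2 - (5 + 3)/(2 + 3)) = 8 - (2 - 8/5) = 8 - 1*⅖ = 8 - ⅖ = 38/5)
(Q + B(11))*(-169) = (-382 + 38/5)*(-169) = -1872/5*(-169) = 316368/5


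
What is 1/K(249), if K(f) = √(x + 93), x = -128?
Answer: -I*√35/35 ≈ -0.16903*I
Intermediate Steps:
K(f) = I*√35 (K(f) = √(-128 + 93) = √(-35) = I*√35)
1/K(249) = 1/(I*√35) = -I*√35/35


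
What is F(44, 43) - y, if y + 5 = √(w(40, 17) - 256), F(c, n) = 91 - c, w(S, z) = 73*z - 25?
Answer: 52 - 8*√15 ≈ 21.016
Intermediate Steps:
w(S, z) = -25 + 73*z
y = -5 + 8*√15 (y = -5 + √((-25 + 73*17) - 256) = -5 + √((-25 + 1241) - 256) = -5 + √(1216 - 256) = -5 + √960 = -5 + 8*√15 ≈ 25.984)
F(44, 43) - y = (91 - 1*44) - (-5 + 8*√15) = (91 - 44) + (5 - 8*√15) = 47 + (5 - 8*√15) = 52 - 8*√15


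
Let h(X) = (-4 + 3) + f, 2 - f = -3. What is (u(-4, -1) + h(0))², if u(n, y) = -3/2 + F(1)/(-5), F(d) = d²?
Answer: 529/100 ≈ 5.2900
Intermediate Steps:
f = 5 (f = 2 - 1*(-3) = 2 + 3 = 5)
u(n, y) = -17/10 (u(n, y) = -3/2 + 1²/(-5) = -3*½ + 1*(-⅕) = -3/2 - ⅕ = -17/10)
h(X) = 4 (h(X) = (-4 + 3) + 5 = -1 + 5 = 4)
(u(-4, -1) + h(0))² = (-17/10 + 4)² = (23/10)² = 529/100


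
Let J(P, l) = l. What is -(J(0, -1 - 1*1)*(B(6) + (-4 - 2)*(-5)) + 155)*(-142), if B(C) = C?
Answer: 11786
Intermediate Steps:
-(J(0, -1 - 1*1)*(B(6) + (-4 - 2)*(-5)) + 155)*(-142) = -((-1 - 1*1)*(6 + (-4 - 2)*(-5)) + 155)*(-142) = -((-1 - 1)*(6 - 6*(-5)) + 155)*(-142) = -(-2*(6 + 30) + 155)*(-142) = -(-2*36 + 155)*(-142) = -(-72 + 155)*(-142) = -83*(-142) = -1*(-11786) = 11786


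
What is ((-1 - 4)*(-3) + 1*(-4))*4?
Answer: 44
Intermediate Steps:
((-1 - 4)*(-3) + 1*(-4))*4 = (-5*(-3) - 4)*4 = (15 - 4)*4 = 11*4 = 44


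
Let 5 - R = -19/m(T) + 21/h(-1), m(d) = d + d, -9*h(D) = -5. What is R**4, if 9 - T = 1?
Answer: 40906782097281/40960000 ≈ 9.9870e+5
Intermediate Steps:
T = 8 (T = 9 - 1*1 = 9 - 1 = 8)
h(D) = 5/9 (h(D) = -1/9*(-5) = 5/9)
m(d) = 2*d
R = -2529/80 (R = 5 - (-19/(2*8) + 21/(5/9)) = 5 - (-19/16 + 21*(9/5)) = 5 - (-19*1/16 + 189/5) = 5 - (-19/16 + 189/5) = 5 - 1*2929/80 = 5 - 2929/80 = -2529/80 ≈ -31.612)
R**4 = (-2529/80)**4 = 40906782097281/40960000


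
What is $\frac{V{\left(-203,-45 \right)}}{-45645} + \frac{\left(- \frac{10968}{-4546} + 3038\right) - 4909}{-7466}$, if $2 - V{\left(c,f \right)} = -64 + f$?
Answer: $\frac{63994756219}{258201866870} \approx 0.24785$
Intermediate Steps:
$V{\left(c,f \right)} = 66 - f$ ($V{\left(c,f \right)} = 2 - \left(-64 + f\right) = 66 - f$)
$\frac{V{\left(-203,-45 \right)}}{-45645} + \frac{\left(- \frac{10968}{-4546} + 3038\right) - 4909}{-7466} = \frac{66 - -45}{-45645} + \frac{\left(- \frac{10968}{-4546} + 3038\right) - 4909}{-7466} = \left(66 + 45\right) \left(- \frac{1}{45645}\right) + \left(\left(\left(-10968\right) \left(- \frac{1}{4546}\right) + 3038\right) - 4909\right) \left(- \frac{1}{7466}\right) = 111 \left(- \frac{1}{45645}\right) + \left(\left(\frac{5484}{2273} + 3038\right) - 4909\right) \left(- \frac{1}{7466}\right) = - \frac{37}{15215} + \left(\frac{6910858}{2273} - 4909\right) \left(- \frac{1}{7466}\right) = - \frac{37}{15215} - - \frac{4247299}{16970218} = - \frac{37}{15215} + \frac{4247299}{16970218} = \frac{63994756219}{258201866870}$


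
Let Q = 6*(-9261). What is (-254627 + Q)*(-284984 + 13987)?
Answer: 84061372421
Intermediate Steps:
Q = -55566
(-254627 + Q)*(-284984 + 13987) = (-254627 - 55566)*(-284984 + 13987) = -310193*(-270997) = 84061372421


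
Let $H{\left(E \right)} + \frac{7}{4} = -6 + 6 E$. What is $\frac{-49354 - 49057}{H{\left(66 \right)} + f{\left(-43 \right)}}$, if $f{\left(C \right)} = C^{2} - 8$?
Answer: $- \frac{393644}{8917} \approx -44.145$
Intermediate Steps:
$f{\left(C \right)} = -8 + C^{2}$ ($f{\left(C \right)} = C^{2} - 8 = -8 + C^{2}$)
$H{\left(E \right)} = - \frac{31}{4} + 6 E$ ($H{\left(E \right)} = - \frac{7}{4} + \left(-6 + 6 E\right) = - \frac{31}{4} + 6 E$)
$\frac{-49354 - 49057}{H{\left(66 \right)} + f{\left(-43 \right)}} = \frac{-49354 - 49057}{\left(- \frac{31}{4} + 6 \cdot 66\right) - \left(8 - \left(-43\right)^{2}\right)} = - \frac{98411}{\left(- \frac{31}{4} + 396\right) + \left(-8 + 1849\right)} = - \frac{98411}{\frac{1553}{4} + 1841} = - \frac{98411}{\frac{8917}{4}} = \left(-98411\right) \frac{4}{8917} = - \frac{393644}{8917}$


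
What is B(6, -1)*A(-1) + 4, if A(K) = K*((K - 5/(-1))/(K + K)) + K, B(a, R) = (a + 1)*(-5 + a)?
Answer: 11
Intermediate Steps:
B(a, R) = (1 + a)*(-5 + a)
A(K) = 5/2 + 3*K/2 (A(K) = K*((K - 5*(-1))/((2*K))) + K = K*((K + 5)*(1/(2*K))) + K = K*((5 + K)*(1/(2*K))) + K = K*((5 + K)/(2*K)) + K = (5/2 + K/2) + K = 5/2 + 3*K/2)
B(6, -1)*A(-1) + 4 = (-5 + 6² - 4*6)*(5/2 + (3/2)*(-1)) + 4 = (-5 + 36 - 24)*(5/2 - 3/2) + 4 = 7*1 + 4 = 7 + 4 = 11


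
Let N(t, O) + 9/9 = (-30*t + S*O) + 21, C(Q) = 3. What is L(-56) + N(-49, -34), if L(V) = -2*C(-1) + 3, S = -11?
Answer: 1861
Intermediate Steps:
L(V) = -3 (L(V) = -2*3 + 3 = -6 + 3 = -3)
N(t, O) = 20 - 30*t - 11*O (N(t, O) = -1 + ((-30*t - 11*O) + 21) = -1 + (21 - 30*t - 11*O) = 20 - 30*t - 11*O)
L(-56) + N(-49, -34) = -3 + (20 - 30*(-49) - 11*(-34)) = -3 + (20 + 1470 + 374) = -3 + 1864 = 1861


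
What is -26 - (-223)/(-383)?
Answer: -10181/383 ≈ -26.582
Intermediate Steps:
-26 - (-223)/(-383) = -26 - (-223)*(-1)/383 = -26 - 1*223/383 = -26 - 223/383 = -10181/383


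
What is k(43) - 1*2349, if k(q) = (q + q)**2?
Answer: 5047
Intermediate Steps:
k(q) = 4*q**2 (k(q) = (2*q)**2 = 4*q**2)
k(43) - 1*2349 = 4*43**2 - 1*2349 = 4*1849 - 2349 = 7396 - 2349 = 5047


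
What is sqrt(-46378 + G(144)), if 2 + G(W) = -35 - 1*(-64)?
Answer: I*sqrt(46351) ≈ 215.29*I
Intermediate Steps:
G(W) = 27 (G(W) = -2 + (-35 - 1*(-64)) = -2 + (-35 + 64) = -2 + 29 = 27)
sqrt(-46378 + G(144)) = sqrt(-46378 + 27) = sqrt(-46351) = I*sqrt(46351)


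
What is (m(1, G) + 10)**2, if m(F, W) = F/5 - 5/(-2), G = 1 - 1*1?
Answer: 16129/100 ≈ 161.29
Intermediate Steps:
G = 0 (G = 1 - 1 = 0)
m(F, W) = 5/2 + F/5 (m(F, W) = F*(1/5) - 5*(-1/2) = F/5 + 5/2 = 5/2 + F/5)
(m(1, G) + 10)**2 = ((5/2 + (1/5)*1) + 10)**2 = ((5/2 + 1/5) + 10)**2 = (27/10 + 10)**2 = (127/10)**2 = 16129/100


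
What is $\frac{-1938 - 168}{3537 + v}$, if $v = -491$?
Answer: $- \frac{1053}{1523} \approx -0.6914$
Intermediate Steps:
$\frac{-1938 - 168}{3537 + v} = \frac{-1938 - 168}{3537 - 491} = - \frac{2106}{3046} = \left(-2106\right) \frac{1}{3046} = - \frac{1053}{1523}$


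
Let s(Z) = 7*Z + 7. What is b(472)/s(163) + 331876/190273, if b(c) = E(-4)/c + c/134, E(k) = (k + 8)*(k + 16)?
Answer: 754396870771/431733623006 ≈ 1.7474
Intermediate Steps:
E(k) = (8 + k)*(16 + k)
b(c) = 48/c + c/134 (b(c) = (128 + (-4)² + 24*(-4))/c + c/134 = (128 + 16 - 96)/c + c*(1/134) = 48/c + c/134)
s(Z) = 7 + 7*Z
b(472)/s(163) + 331876/190273 = (48/472 + (1/134)*472)/(7 + 7*163) + 331876/190273 = (48*(1/472) + 236/67)/(7 + 1141) + 331876*(1/190273) = (6/59 + 236/67)/1148 + 331876/190273 = (14326/3953)*(1/1148) + 331876/190273 = 7163/2269022 + 331876/190273 = 754396870771/431733623006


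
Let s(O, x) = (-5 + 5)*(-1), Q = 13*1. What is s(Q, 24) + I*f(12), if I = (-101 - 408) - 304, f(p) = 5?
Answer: -4065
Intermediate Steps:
Q = 13
I = -813 (I = -509 - 304 = -813)
s(O, x) = 0 (s(O, x) = 0*(-1) = 0)
s(Q, 24) + I*f(12) = 0 - 813*5 = 0 - 4065 = -4065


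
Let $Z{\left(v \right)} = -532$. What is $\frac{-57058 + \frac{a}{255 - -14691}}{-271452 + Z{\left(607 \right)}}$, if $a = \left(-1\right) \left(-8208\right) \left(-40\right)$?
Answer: $\frac{71093099}{338756072} \approx 0.20987$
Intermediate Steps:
$a = -328320$ ($a = 8208 \left(-40\right) = -328320$)
$\frac{-57058 + \frac{a}{255 - -14691}}{-271452 + Z{\left(607 \right)}} = \frac{-57058 - \frac{328320}{255 - -14691}}{-271452 - 532} = \frac{-57058 - \frac{328320}{255 + 14691}}{-271984} = \left(-57058 - \frac{328320}{14946}\right) \left(- \frac{1}{271984}\right) = \left(-57058 - \frac{54720}{2491}\right) \left(- \frac{1}{271984}\right) = \left(- \frac{142186198}{2491}\right) \left(- \frac{1}{271984}\right) = \frac{71093099}{338756072}$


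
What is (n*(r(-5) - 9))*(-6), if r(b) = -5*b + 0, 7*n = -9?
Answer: 864/7 ≈ 123.43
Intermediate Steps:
n = -9/7 (n = (⅐)*(-9) = -9/7 ≈ -1.2857)
r(b) = -5*b
(n*(r(-5) - 9))*(-6) = -9*(-5*(-5) - 9)/7*(-6) = -9*(25 - 9)/7*(-6) = -9/7*16*(-6) = -144/7*(-6) = 864/7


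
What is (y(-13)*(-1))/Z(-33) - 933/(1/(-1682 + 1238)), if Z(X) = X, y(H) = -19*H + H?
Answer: 4556850/11 ≈ 4.1426e+5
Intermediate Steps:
y(H) = -18*H
(y(-13)*(-1))/Z(-33) - 933/(1/(-1682 + 1238)) = (-18*(-13)*(-1))/(-33) - 933/(1/(-1682 + 1238)) = (234*(-1))*(-1/33) - 933/(1/(-444)) = -234*(-1/33) - 933/(-1/444) = 78/11 - 933*(-444) = 78/11 + 414252 = 4556850/11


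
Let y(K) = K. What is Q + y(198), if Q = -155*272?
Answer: -41962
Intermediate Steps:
Q = -42160
Q + y(198) = -42160 + 198 = -41962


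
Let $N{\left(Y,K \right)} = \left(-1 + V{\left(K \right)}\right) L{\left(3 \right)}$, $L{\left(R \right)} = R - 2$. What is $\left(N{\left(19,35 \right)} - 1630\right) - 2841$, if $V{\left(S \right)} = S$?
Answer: $-4437$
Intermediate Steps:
$L{\left(R \right)} = -2 + R$
$N{\left(Y,K \right)} = -1 + K$ ($N{\left(Y,K \right)} = \left(-1 + K\right) \left(-2 + 3\right) = \left(-1 + K\right) 1 = -1 + K$)
$\left(N{\left(19,35 \right)} - 1630\right) - 2841 = \left(\left(-1 + 35\right) - 1630\right) - 2841 = \left(34 - 1630\right) - 2841 = -1596 - 2841 = -4437$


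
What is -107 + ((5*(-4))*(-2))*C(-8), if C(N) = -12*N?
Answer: 3733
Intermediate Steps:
-107 + ((5*(-4))*(-2))*C(-8) = -107 + ((5*(-4))*(-2))*(-12*(-8)) = -107 - 20*(-2)*96 = -107 + 40*96 = -107 + 3840 = 3733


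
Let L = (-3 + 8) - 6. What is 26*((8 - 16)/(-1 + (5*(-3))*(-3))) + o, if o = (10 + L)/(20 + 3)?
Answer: -1097/253 ≈ -4.3360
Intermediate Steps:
L = -1 (L = 5 - 6 = -1)
o = 9/23 (o = (10 - 1)/(20 + 3) = 9/23 ≈ 0.39130)
26*((8 - 16)/(-1 + (5*(-3))*(-3))) + o = 26*((8 - 16)/(-1 + (5*(-3))*(-3))) + 9/23 = 26*(-8/(-1 - 15*(-3))) + 9/23 = 26*(-8/(-1 + 45)) + 9/23 = 26*(-8/44) + 9/23 = 26*(-8*1/44) + 9/23 = 26*(-2/11) + 9/23 = -52/11 + 9/23 = -1097/253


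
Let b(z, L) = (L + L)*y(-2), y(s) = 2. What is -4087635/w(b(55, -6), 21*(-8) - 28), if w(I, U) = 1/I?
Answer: 98103240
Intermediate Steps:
b(z, L) = 4*L (b(z, L) = (L + L)*2 = (2*L)*2 = 4*L)
-4087635/w(b(55, -6), 21*(-8) - 28) = -4087635*4*(-6) = -4087635/(1/(-24)) = -4087635/(-1/24) = -4087635*(-24) = 98103240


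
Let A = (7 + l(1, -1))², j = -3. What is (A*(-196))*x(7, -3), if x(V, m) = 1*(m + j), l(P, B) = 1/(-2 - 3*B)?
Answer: 75264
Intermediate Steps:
x(V, m) = -3 + m (x(V, m) = 1*(m - 3) = 1*(-3 + m) = -3 + m)
A = 64 (A = (7 - 1/(2 + 3*(-1)))² = (7 - 1/(2 - 3))² = (7 - 1/(-1))² = (7 - 1*(-1))² = (7 + 1)² = 8² = 64)
(A*(-196))*x(7, -3) = (64*(-196))*(-3 - 3) = -12544*(-6) = 75264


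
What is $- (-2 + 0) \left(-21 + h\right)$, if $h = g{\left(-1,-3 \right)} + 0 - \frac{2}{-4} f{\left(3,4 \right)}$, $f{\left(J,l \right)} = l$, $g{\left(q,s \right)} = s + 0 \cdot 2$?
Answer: $-48$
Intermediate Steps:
$g{\left(q,s \right)} = s$ ($g{\left(q,s \right)} = s + 0 = s$)
$h = -3$ ($h = -3 + 0 - \frac{2}{-4} \cdot 4 = -3 + 0 \left(-2\right) \left(- \frac{1}{4}\right) 4 = -3 + 0 \cdot \frac{1}{2} \cdot 4 = -3 + 0 \cdot 2 = -3 + 0 = -3$)
$- (-2 + 0) \left(-21 + h\right) = - (-2 + 0) \left(-21 - 3\right) = \left(-1\right) \left(-2\right) \left(-24\right) = 2 \left(-24\right) = -48$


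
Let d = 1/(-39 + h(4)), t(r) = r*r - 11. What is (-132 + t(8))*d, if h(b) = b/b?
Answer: 79/38 ≈ 2.0789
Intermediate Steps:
t(r) = -11 + r² (t(r) = r² - 11 = -11 + r²)
h(b) = 1
d = -1/38 (d = 1/(-39 + 1) = 1/(-38) = -1/38 ≈ -0.026316)
(-132 + t(8))*d = (-132 + (-11 + 8²))*(-1/38) = (-132 + (-11 + 64))*(-1/38) = (-132 + 53)*(-1/38) = -79*(-1/38) = 79/38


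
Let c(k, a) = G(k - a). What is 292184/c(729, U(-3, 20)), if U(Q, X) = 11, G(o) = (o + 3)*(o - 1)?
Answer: 292184/516957 ≈ 0.56520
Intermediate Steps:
G(o) = (-1 + o)*(3 + o) (G(o) = (3 + o)*(-1 + o) = (-1 + o)*(3 + o))
c(k, a) = -3 + (k - a)² - 2*a + 2*k (c(k, a) = -3 + (k - a)² + 2*(k - a) = -3 + (k - a)² + (-2*a + 2*k) = -3 + (k - a)² - 2*a + 2*k)
292184/c(729, U(-3, 20)) = 292184/(-3 + (11 - 1*729)² - 2*11 + 2*729) = 292184/(-3 + (11 - 729)² - 22 + 1458) = 292184/(-3 + (-718)² - 22 + 1458) = 292184/(-3 + 515524 - 22 + 1458) = 292184/516957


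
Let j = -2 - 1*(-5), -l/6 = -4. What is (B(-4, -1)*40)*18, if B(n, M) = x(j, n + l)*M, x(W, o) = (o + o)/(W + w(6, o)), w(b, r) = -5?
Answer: 14400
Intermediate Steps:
l = 24 (l = -6*(-4) = 24)
j = 3 (j = -2 + 5 = 3)
x(W, o) = 2*o/(-5 + W) (x(W, o) = (o + o)/(W - 5) = (2*o)/(-5 + W) = 2*o/(-5 + W))
B(n, M) = M*(-24 - n) (B(n, M) = (2*(n + 24)/(-5 + 3))*M = (2*(24 + n)/(-2))*M = (2*(24 + n)*(-½))*M = (-24 - n)*M = M*(-24 - n))
(B(-4, -1)*40)*18 = (-(-24 - 1*(-4))*40)*18 = (-(-24 + 4)*40)*18 = (-1*(-20)*40)*18 = (20*40)*18 = 800*18 = 14400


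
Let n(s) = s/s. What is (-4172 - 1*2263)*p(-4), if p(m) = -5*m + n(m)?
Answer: -135135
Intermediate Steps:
n(s) = 1
p(m) = 1 - 5*m (p(m) = -5*m + 1 = 1 - 5*m)
(-4172 - 1*2263)*p(-4) = (-4172 - 1*2263)*(1 - 5*(-4)) = (-4172 - 2263)*(1 + 20) = -6435*21 = -135135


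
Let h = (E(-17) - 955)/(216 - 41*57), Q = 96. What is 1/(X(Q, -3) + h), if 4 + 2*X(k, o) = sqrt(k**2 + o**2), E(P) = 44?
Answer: 28260204/41455580981 + 134959230*sqrt(41)/41455580981 ≈ 0.021527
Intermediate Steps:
h = 911/2121 (h = (44 - 955)/(216 - 41*57) = -911/(216 - 2337) = -911/(-2121) = -911*(-1/2121) = 911/2121 ≈ 0.42951)
X(k, o) = -2 + sqrt(k**2 + o**2)/2
1/(X(Q, -3) + h) = 1/((-2 + sqrt(96**2 + (-3)**2)/2) + 911/2121) = 1/((-2 + sqrt(9216 + 9)/2) + 911/2121) = 1/((-2 + sqrt(9225)/2) + 911/2121) = 1/((-2 + (15*sqrt(41))/2) + 911/2121) = 1/((-2 + 15*sqrt(41)/2) + 911/2121) = 1/(-3331/2121 + 15*sqrt(41)/2)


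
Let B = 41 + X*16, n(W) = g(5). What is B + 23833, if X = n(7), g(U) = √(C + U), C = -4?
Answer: 23890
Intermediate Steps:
g(U) = √(-4 + U)
n(W) = 1 (n(W) = √(-4 + 5) = √1 = 1)
X = 1
B = 57 (B = 41 + 1*16 = 41 + 16 = 57)
B + 23833 = 57 + 23833 = 23890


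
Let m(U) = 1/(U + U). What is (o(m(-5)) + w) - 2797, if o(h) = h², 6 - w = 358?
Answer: -314899/100 ≈ -3149.0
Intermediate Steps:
w = -352 (w = 6 - 1*358 = 6 - 358 = -352)
m(U) = 1/(2*U)
(o(m(-5)) + w) - 2797 = (((½)/(-5))² - 352) - 2797 = (((½)*(-⅕))² - 352) - 2797 = ((-⅒)² - 352) - 2797 = (1/100 - 352) - 2797 = -35199/100 - 2797 = -314899/100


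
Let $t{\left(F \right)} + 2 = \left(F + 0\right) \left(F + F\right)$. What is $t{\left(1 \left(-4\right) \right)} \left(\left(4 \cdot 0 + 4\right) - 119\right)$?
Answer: $-3450$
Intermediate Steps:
$t{\left(F \right)} = -2 + 2 F^{2}$ ($t{\left(F \right)} = -2 + \left(F + 0\right) \left(F + F\right) = -2 + F 2 F = -2 + 2 F^{2}$)
$t{\left(1 \left(-4\right) \right)} \left(\left(4 \cdot 0 + 4\right) - 119\right) = \left(-2 + 2 \left(1 \left(-4\right)\right)^{2}\right) \left(\left(4 \cdot 0 + 4\right) - 119\right) = \left(-2 + 2 \left(-4\right)^{2}\right) \left(\left(0 + 4\right) - 119\right) = \left(-2 + 2 \cdot 16\right) \left(4 - 119\right) = \left(-2 + 32\right) \left(-115\right) = 30 \left(-115\right) = -3450$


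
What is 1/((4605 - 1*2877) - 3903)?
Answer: -1/2175 ≈ -0.00045977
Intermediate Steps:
1/((4605 - 1*2877) - 3903) = 1/((4605 - 2877) - 3903) = 1/(1728 - 3903) = 1/(-2175) = -1/2175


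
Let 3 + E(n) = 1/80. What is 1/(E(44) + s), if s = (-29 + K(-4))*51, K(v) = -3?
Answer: -80/130799 ≈ -0.00061163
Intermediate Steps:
E(n) = -239/80 (E(n) = -3 + 1/80 = -239/80)
s = -1632 (s = (-29 - 3)*51 = -32*51 = -1632)
1/(E(44) + s) = 1/(-239/80 - 1632) = 1/(-130799/80) = -80/130799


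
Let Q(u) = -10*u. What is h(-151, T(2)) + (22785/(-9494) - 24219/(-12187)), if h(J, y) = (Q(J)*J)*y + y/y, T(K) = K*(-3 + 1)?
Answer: 105526176828889/115703378 ≈ 9.1204e+5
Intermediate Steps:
T(K) = -2*K (T(K) = K*(-2) = -2*K)
h(J, y) = 1 - 10*y*J² (h(J, y) = ((-10*J)*J)*y + y/y = (-10*J²)*y + 1 = -10*y*J² + 1 = 1 - 10*y*J²)
h(-151, T(2)) + (22785/(-9494) - 24219/(-12187)) = (1 - 10*(-2*2)*(-151)²) + (22785/(-9494) - 24219/(-12187)) = (1 - 10*(-4)*22801) + (22785*(-1/9494) - 24219*(-1/12187)) = (1 + 912040) + (-22785/9494 + 24219/12187) = 912041 - 47745609/115703378 = 105526176828889/115703378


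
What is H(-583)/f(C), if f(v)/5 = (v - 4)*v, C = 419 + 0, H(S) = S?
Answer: -583/869425 ≈ -0.00067056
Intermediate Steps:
C = 419
f(v) = 5*v*(-4 + v) (f(v) = 5*((v - 4)*v) = 5*((-4 + v)*v) = 5*(v*(-4 + v)) = 5*v*(-4 + v))
H(-583)/f(C) = -583*1/(2095*(-4 + 419)) = -583/(5*419*415) = -583/869425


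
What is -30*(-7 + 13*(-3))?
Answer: 1380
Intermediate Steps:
-30*(-7 + 13*(-3)) = -30*(-7 - 39) = -30*(-46) = 1380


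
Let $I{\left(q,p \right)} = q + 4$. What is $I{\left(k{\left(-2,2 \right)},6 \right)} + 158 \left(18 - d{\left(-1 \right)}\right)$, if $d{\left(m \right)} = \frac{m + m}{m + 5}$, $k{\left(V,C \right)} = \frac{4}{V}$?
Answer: $2925$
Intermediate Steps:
$d{\left(m \right)} = \frac{2 m}{5 + m}$
$I{\left(q,p \right)} = 4 + q$
$I{\left(k{\left(-2,2 \right)},6 \right)} + 158 \left(18 - d{\left(-1 \right)}\right) = \left(4 + \frac{4}{-2}\right) + 158 \left(18 - 2 \left(-1\right) \frac{1}{5 - 1}\right) = \left(4 + 4 \left(- \frac{1}{2}\right)\right) + 158 \left(18 - 2 \left(-1\right) \frac{1}{4}\right) = \left(4 - 2\right) + 158 \left(18 - 2 \left(-1\right) \frac{1}{4}\right) = 2 + 158 \left(18 - - \frac{1}{2}\right) = 2 + 158 \left(18 + \frac{1}{2}\right) = 2 + 158 \cdot \frac{37}{2} = 2 + 2923 = 2925$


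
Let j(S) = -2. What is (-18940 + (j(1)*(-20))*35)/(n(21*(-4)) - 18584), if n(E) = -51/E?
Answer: 98224/104067 ≈ 0.94385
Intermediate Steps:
(-18940 + (j(1)*(-20))*35)/(n(21*(-4)) - 18584) = (-18940 - 2*(-20)*35)/(-51/(21*(-4)) - 18584) = (-18940 + 40*35)/(-51/(-84) - 18584) = (-18940 + 1400)/(-51*(-1/84) - 18584) = -17540/(17/28 - 18584) = -17540/(-520335/28) = -17540*(-28/520335) = 98224/104067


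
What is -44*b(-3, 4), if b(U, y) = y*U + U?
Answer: 660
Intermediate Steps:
b(U, y) = U + U*y (b(U, y) = U*y + U = U + U*y)
-44*b(-3, 4) = -(-132)*(1 + 4) = -(-132)*5 = -44*(-15) = 660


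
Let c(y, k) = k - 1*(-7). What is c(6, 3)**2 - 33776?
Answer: -33676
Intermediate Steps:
c(y, k) = 7 + k (c(y, k) = k + 7 = 7 + k)
c(6, 3)**2 - 33776 = (7 + 3)**2 - 33776 = 10**2 - 33776 = 100 - 33776 = -33676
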